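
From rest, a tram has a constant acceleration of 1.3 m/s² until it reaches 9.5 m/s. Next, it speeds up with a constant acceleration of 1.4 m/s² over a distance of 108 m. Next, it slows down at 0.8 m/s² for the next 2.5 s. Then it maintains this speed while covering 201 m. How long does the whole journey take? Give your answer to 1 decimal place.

Phase 1 (accelerating): v₀ = 0 m/s, a = 1.3 m/s².
v = v₀ + at → t = (9.5 − 0) / 1.3 = 7.31 s
v² = v₀² + 2aΔx → Δx = (9.5² − 0²)/(2·1.3) = 34.7 m

Phase 2 (accelerating): v₀ = 9.50 m/s, a = 1.4 m/s².
v² = v₀² + 2aΔx = 9.50² + 2·1.4·108 = 393 → v = 19.8 m/s
t = (v − v₀)/a = (19.8 − 9.50)/1.4 = 7.37 s

Phase 3 (decelerating): v₀ = 19.8 m/s, a = -0.8 m/s².
v = v₀ + at = 19.8 + (-0.8)(2.5) = 17.8 m/s
Δx = v₀t + ½at² = 19.8·2.5 + 0.5·-0.8·2.5² = 47.0 m

Phase 4 (constant speed): v₀ = 17.8 m/s, a = 0 m/s².
Constant speed: t = d/v = 201/17.8 = 11.3 s
Total time = 7.31 + 7.37 + 2.50 + 11.3 = 28.5 s

28.5 s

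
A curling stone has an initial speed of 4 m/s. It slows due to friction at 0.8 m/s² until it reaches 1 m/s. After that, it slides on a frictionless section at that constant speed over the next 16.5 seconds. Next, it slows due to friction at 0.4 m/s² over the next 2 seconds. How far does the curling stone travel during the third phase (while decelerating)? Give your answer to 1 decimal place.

1.2 m

Phase 1 (decelerating): v₀ = 4.00 m/s, a = -0.8 m/s².
v = v₀ + at → t = (1 − 4.00) / -0.8 = 3.75 s
v² = v₀² + 2aΔx → Δx = (1² − 4.00²)/(2·-0.8) = 9.38 m

Phase 2 (constant speed): v₀ = 1.00 m/s, a = 0 m/s².
v = v₀ + at = 1.00 + (0)(16.5) = 1.00 m/s
Δx = v₀t + ½at² = 1.00·16.5 + 0.5·0·16.5² = 16.5 m

Phase 3 (decelerating): v₀ = 1.00 m/s, a = -0.4 m/s².
v = v₀ + at = 1.00 + (-0.4)(2) = 0.200 m/s
Δx = v₀t + ½at² = 1.00·2 + 0.5·-0.4·2² = 1.20 m
Distance in phase 3 = 1.20 m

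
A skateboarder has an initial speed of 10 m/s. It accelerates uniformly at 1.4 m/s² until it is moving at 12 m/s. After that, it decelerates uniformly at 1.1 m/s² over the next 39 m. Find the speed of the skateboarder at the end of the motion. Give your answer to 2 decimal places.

Phase 1 (accelerating): v₀ = 10.0 m/s, a = 1.4 m/s².
v = v₀ + at → t = (12 − 10.0) / 1.4 = 1.43 s
v² = v₀² + 2aΔx → Δx = (12² − 10.0²)/(2·1.4) = 15.7 m

Phase 2 (decelerating): v₀ = 12.0 m/s, a = -1.1 m/s².
v² = v₀² + 2aΔx = 12.0² + 2·-1.1·39 = 58.2 → v = 7.63 m/s
t = (v − v₀)/a = (7.63 − 12.0)/-1.1 = 3.97 s
Final speed = 7.63 m/s

7.63 m/s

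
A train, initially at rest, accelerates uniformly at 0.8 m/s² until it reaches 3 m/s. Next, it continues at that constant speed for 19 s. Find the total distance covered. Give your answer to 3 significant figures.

62.6 m

Phase 1 (accelerating): v₀ = 0 m/s, a = 0.8 m/s².
v = v₀ + at → t = (3 − 0) / 0.8 = 3.75 s
v² = v₀² + 2aΔx → Δx = (3² − 0²)/(2·0.8) = 5.62 m

Phase 2 (constant speed): v₀ = 3.00 m/s, a = 0 m/s².
v = v₀ + at = 3.00 + (0)(19) = 3.00 m/s
Δx = v₀t + ½at² = 3.00·19 + 0.5·0·19² = 57.0 m
Total distance = 5.62 + 57.0 = 62.6 m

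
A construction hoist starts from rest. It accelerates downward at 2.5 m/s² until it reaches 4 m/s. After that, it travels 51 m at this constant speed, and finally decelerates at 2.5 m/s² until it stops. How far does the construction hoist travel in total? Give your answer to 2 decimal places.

57.40 m

Phase 1 (accelerating): v₀ = 0 m/s, a = 2.5 m/s².
v = v₀ + at → t = (4 − 0) / 2.5 = 1.60 s
v² = v₀² + 2aΔx → Δx = (4² − 0²)/(2·2.5) = 3.20 m

Phase 2 (constant speed): v₀ = 4.00 m/s, a = 0 m/s².
Constant speed: t = d/v = 51/4.00 = 12.8 s

Phase 3 (decelerating): v₀ = 4.00 m/s, a = -2.5 m/s².
v = v₀ + at → t = (0 − 4.00) / -2.5 = 1.60 s
v² = v₀² + 2aΔx → Δx = (0² − 4.00²)/(2·-2.5) = 3.20 m
Total distance = 3.20 + 51.0 + 3.20 = 57.4 m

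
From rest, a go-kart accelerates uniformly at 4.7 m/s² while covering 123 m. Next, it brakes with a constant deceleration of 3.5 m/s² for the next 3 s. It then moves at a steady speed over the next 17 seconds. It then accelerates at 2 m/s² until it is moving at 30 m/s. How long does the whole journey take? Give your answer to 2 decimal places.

Phase 1 (accelerating): v₀ = 0 m/s, a = 4.7 m/s².
v² = v₀² + 2aΔx = 0² + 2·4.7·123 = 1160 → v = 34.0 m/s
t = (v − v₀)/a = (34.0 − 0)/4.7 = 7.23 s

Phase 2 (decelerating): v₀ = 34.0 m/s, a = -3.5 m/s².
v = v₀ + at = 34.0 + (-3.5)(3) = 23.5 m/s
Δx = v₀t + ½at² = 34.0·3 + 0.5·-3.5·3² = 86.3 m

Phase 3 (constant speed): v₀ = 23.5 m/s, a = 0 m/s².
v = v₀ + at = 23.5 + (0)(17) = 23.5 m/s
Δx = v₀t + ½at² = 23.5·17 + 0.5·0·17² = 400 m

Phase 4 (accelerating): v₀ = 23.5 m/s, a = 2 m/s².
v = v₀ + at → t = (30 − 23.5) / 2 = 3.25 s
v² = v₀² + 2aΔx → Δx = (30² − 23.5²)/(2·2) = 86.9 m
Total time = 7.23 + 3.00 + 17.0 + 3.25 = 30.5 s

30.48 s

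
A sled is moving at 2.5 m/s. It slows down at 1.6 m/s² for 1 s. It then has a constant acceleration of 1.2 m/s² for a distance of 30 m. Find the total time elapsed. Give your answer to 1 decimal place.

7.4 s

Phase 1 (decelerating): v₀ = 2.50 m/s, a = -1.6 m/s².
v = v₀ + at = 2.50 + (-1.6)(1) = 0.900 m/s
Δx = v₀t + ½at² = 2.50·1 + 0.5·-1.6·1² = 1.70 m

Phase 2 (accelerating): v₀ = 0.900 m/s, a = 1.2 m/s².
v² = v₀² + 2aΔx = 0.900² + 2·1.2·30 = 72.8 → v = 8.53 m/s
t = (v − v₀)/a = (8.53 − 0.900)/1.2 = 6.36 s
Total time = 1.00 + 6.36 = 7.36 s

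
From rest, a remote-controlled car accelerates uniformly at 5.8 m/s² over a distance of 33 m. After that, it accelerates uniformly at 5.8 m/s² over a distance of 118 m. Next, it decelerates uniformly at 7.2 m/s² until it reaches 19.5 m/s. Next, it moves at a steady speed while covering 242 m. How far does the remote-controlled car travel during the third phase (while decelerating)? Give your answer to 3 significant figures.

95.2 m

Phase 1 (accelerating): v₀ = 0 m/s, a = 5.8 m/s².
v² = v₀² + 2aΔx = 0² + 2·5.8·33 = 383 → v = 19.6 m/s
t = (v − v₀)/a = (19.6 − 0)/5.8 = 3.37 s

Phase 2 (accelerating): v₀ = 19.6 m/s, a = 5.8 m/s².
v² = v₀² + 2aΔx = 19.6² + 2·5.8·118 = 1750 → v = 41.9 m/s
t = (v − v₀)/a = (41.9 − 19.6)/5.8 = 3.84 s

Phase 3 (decelerating): v₀ = 41.9 m/s, a = -7.2 m/s².
v = v₀ + at → t = (19.5 − 41.9) / -7.2 = 3.10 s
v² = v₀² + 2aΔx → Δx = (19.5² − 41.9²)/(2·-7.2) = 95.2 m
Distance in phase 3 = 95.2 m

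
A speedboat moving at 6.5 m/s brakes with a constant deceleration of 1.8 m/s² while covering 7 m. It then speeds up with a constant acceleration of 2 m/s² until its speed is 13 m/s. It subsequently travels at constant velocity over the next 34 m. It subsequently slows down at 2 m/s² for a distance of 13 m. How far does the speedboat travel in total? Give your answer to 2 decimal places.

Phase 1 (decelerating): v₀ = 6.50 m/s, a = -1.8 m/s².
v² = v₀² + 2aΔx = 6.50² + 2·-1.8·7 = 17.1 → v = 4.13 m/s
t = (v − v₀)/a = (4.13 − 6.50)/-1.8 = 1.32 s

Phase 2 (accelerating): v₀ = 4.13 m/s, a = 2 m/s².
v = v₀ + at → t = (13 − 4.13) / 2 = 4.44 s
v² = v₀² + 2aΔx → Δx = (13² − 4.13²)/(2·2) = 38.0 m

Phase 3 (constant speed): v₀ = 13.0 m/s, a = 0 m/s².
Constant speed: t = d/v = 34/13.0 = 2.62 s

Phase 4 (decelerating): v₀ = 13.0 m/s, a = -2 m/s².
v² = v₀² + 2aΔx = 13.0² + 2·-2·13 = 117 → v = 10.8 m/s
t = (v − v₀)/a = (10.8 − 13.0)/-2 = 1.09 s
Total distance = 7.00 + 38.0 + 34.0 + 13.0 = 92.0 m

91.99 m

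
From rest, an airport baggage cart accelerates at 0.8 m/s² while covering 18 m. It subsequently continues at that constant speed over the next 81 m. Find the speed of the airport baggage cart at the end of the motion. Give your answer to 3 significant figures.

Phase 1 (accelerating): v₀ = 0 m/s, a = 0.8 m/s².
v² = v₀² + 2aΔx = 0² + 2·0.8·18 = 28.8 → v = 5.37 m/s
t = (v − v₀)/a = (5.37 − 0)/0.8 = 6.71 s

Phase 2 (constant speed): v₀ = 5.37 m/s, a = 0 m/s².
Constant speed: t = d/v = 81/5.37 = 15.1 s
Final speed = 5.37 m/s

5.37 m/s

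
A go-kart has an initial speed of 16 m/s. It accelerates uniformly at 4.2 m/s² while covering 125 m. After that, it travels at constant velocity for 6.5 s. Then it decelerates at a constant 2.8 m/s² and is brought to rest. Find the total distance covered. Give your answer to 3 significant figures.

593 m

Phase 1 (accelerating): v₀ = 16.0 m/s, a = 4.2 m/s².
v² = v₀² + 2aΔx = 16.0² + 2·4.2·125 = 1310 → v = 36.1 m/s
t = (v − v₀)/a = (36.1 − 16.0)/4.2 = 4.79 s

Phase 2 (constant speed): v₀ = 36.1 m/s, a = 0 m/s².
v = v₀ + at = 36.1 + (0)(6.5) = 36.1 m/s
Δx = v₀t + ½at² = 36.1·6.5 + 0.5·0·6.5² = 235 m

Phase 3 (decelerating): v₀ = 36.1 m/s, a = -2.8 m/s².
v = v₀ + at → t = (0 − 36.1) / -2.8 = 12.9 s
v² = v₀² + 2aΔx → Δx = (0² − 36.1²)/(2·-2.8) = 233 m
Total distance = 125 + 235 + 233 = 593 m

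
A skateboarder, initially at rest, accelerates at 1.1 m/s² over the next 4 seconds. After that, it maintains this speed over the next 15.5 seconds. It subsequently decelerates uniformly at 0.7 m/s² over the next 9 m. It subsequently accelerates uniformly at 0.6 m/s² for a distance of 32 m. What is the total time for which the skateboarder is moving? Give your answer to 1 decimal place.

28.9 s

Phase 1 (accelerating): v₀ = 0 m/s, a = 1.1 m/s².
v = v₀ + at = 0 + (1.1)(4) = 4.40 m/s
Δx = v₀t + ½at² = 0·4 + 0.5·1.1·4² = 8.80 m

Phase 2 (constant speed): v₀ = 4.40 m/s, a = 0 m/s².
v = v₀ + at = 4.40 + (0)(15.5) = 4.40 m/s
Δx = v₀t + ½at² = 4.40·15.5 + 0.5·0·15.5² = 68.2 m

Phase 3 (decelerating): v₀ = 4.40 m/s, a = -0.7 m/s².
v² = v₀² + 2aΔx = 4.40² + 2·-0.7·9 = 6.76 → v = 2.60 m/s
t = (v − v₀)/a = (2.60 − 4.40)/-0.7 = 2.57 s

Phase 4 (accelerating): v₀ = 2.60 m/s, a = 0.6 m/s².
v² = v₀² + 2aΔx = 2.60² + 2·0.6·32 = 45.2 → v = 6.72 m/s
t = (v − v₀)/a = (6.72 − 2.60)/0.6 = 6.87 s
Total time = 4.00 + 15.5 + 2.57 + 6.87 = 28.9 s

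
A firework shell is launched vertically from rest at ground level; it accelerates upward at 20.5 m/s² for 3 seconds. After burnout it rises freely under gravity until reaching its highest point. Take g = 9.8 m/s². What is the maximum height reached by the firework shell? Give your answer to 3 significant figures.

Phase 1 (powered ascent): v₀ = 0 m/s, a = 20.5 m/s².
v = v₀ + at = 0 + (20.5)(3) = 61.5 m/s
Δx = v₀t + ½at² = 0·3 + 0.5·20.5·3² = 92.2 m

Phase 2 (coasting upward): v₀ = 61.5 m/s, a = -9.8 m/s².
v = v₀ + at → t = (0 − 61.5) / -9.8 = 6.28 s
v² = v₀² + 2aΔx → Δx = (0² − 61.5²)/(2·-9.8) = 193 m
Maximum height = 92.2 + 193 = 285 m

285 m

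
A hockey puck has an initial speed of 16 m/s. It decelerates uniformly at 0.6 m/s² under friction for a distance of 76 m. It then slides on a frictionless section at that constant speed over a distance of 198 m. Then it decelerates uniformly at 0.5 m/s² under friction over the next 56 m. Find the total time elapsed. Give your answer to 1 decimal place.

25.5 s

Phase 1 (decelerating): v₀ = 16.0 m/s, a = -0.6 m/s².
v² = v₀² + 2aΔx = 16.0² + 2·-0.6·76 = 165 → v = 12.8 m/s
t = (v − v₀)/a = (12.8 − 16.0)/-0.6 = 5.27 s

Phase 2 (constant speed): v₀ = 12.8 m/s, a = 0 m/s².
Constant speed: t = d/v = 198/12.8 = 15.4 s

Phase 3 (decelerating): v₀ = 12.8 m/s, a = -0.5 m/s².
v² = v₀² + 2aΔx = 12.8² + 2·-0.5·56 = 109 → v = 10.4 m/s
t = (v − v₀)/a = (10.4 − 12.8)/-0.5 = 4.81 s
Total time = 5.27 + 15.4 + 4.81 = 25.5 s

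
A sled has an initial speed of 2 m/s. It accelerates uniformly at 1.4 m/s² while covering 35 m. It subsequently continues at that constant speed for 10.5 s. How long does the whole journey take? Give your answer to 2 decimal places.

Phase 1 (accelerating): v₀ = 2.00 m/s, a = 1.4 m/s².
v² = v₀² + 2aΔx = 2.00² + 2·1.4·35 = 102 → v = 10.1 m/s
t = (v − v₀)/a = (10.1 − 2.00)/1.4 = 5.79 s

Phase 2 (constant speed): v₀ = 10.1 m/s, a = 0 m/s².
v = v₀ + at = 10.1 + (0)(10.5) = 10.1 m/s
Δx = v₀t + ½at² = 10.1·10.5 + 0.5·0·10.5² = 106 m
Total time = 5.79 + 10.5 = 16.3 s

16.29 s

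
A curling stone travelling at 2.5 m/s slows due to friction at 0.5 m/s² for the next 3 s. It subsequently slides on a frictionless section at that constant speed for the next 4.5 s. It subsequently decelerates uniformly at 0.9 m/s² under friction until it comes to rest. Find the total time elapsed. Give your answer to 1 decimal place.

8.6 s

Phase 1 (decelerating): v₀ = 2.50 m/s, a = -0.5 m/s².
v = v₀ + at = 2.50 + (-0.5)(3) = 1.00 m/s
Δx = v₀t + ½at² = 2.50·3 + 0.5·-0.5·3² = 5.25 m

Phase 2 (constant speed): v₀ = 1.00 m/s, a = 0 m/s².
v = v₀ + at = 1.00 + (0)(4.5) = 1.00 m/s
Δx = v₀t + ½at² = 1.00·4.5 + 0.5·0·4.5² = 4.50 m

Phase 3 (decelerating): v₀ = 1.00 m/s, a = -0.9 m/s².
v = v₀ + at → t = (0 − 1.00) / -0.9 = 1.11 s
v² = v₀² + 2aΔx → Δx = (0² − 1.00²)/(2·-0.9) = 0.556 m
Total time = 3.00 + 4.50 + 1.11 = 8.61 s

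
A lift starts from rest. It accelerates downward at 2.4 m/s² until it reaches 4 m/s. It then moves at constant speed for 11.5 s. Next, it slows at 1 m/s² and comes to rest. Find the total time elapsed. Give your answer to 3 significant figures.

17.2 s

Phase 1 (accelerating): v₀ = 0 m/s, a = 2.4 m/s².
v = v₀ + at → t = (4 − 0) / 2.4 = 1.67 s
v² = v₀² + 2aΔx → Δx = (4² − 0²)/(2·2.4) = 3.33 m

Phase 2 (constant speed): v₀ = 4.00 m/s, a = 0 m/s².
v = v₀ + at = 4.00 + (0)(11.5) = 4.00 m/s
Δx = v₀t + ½at² = 4.00·11.5 + 0.5·0·11.5² = 46.0 m

Phase 3 (decelerating): v₀ = 4.00 m/s, a = -1 m/s².
v = v₀ + at → t = (0 − 4.00) / -1 = 4.00 s
v² = v₀² + 2aΔx → Δx = (0² − 4.00²)/(2·-1) = 8.00 m
Total time = 1.67 + 11.5 + 4.00 = 17.2 s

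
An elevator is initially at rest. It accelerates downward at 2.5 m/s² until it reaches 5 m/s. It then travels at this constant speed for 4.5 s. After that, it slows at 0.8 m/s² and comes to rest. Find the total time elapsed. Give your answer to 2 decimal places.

12.75 s

Phase 1 (accelerating): v₀ = 0 m/s, a = 2.5 m/s².
v = v₀ + at → t = (5 − 0) / 2.5 = 2.00 s
v² = v₀² + 2aΔx → Δx = (5² − 0²)/(2·2.5) = 5.00 m

Phase 2 (constant speed): v₀ = 5.00 m/s, a = 0 m/s².
v = v₀ + at = 5.00 + (0)(4.5) = 5.00 m/s
Δx = v₀t + ½at² = 5.00·4.5 + 0.5·0·4.5² = 22.5 m

Phase 3 (decelerating): v₀ = 5.00 m/s, a = -0.8 m/s².
v = v₀ + at → t = (0 − 5.00) / -0.8 = 6.25 s
v² = v₀² + 2aΔx → Δx = (0² − 5.00²)/(2·-0.8) = 15.6 m
Total time = 2.00 + 4.50 + 6.25 = 12.8 s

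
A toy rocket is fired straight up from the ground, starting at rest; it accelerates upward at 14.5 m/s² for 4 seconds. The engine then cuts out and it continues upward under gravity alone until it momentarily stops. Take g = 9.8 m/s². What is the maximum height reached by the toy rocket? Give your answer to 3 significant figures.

Phase 1 (powered ascent): v₀ = 0 m/s, a = 14.5 m/s².
v = v₀ + at = 0 + (14.5)(4) = 58.0 m/s
Δx = v₀t + ½at² = 0·4 + 0.5·14.5·4² = 116 m

Phase 2 (coasting upward): v₀ = 58.0 m/s, a = -9.8 m/s².
v = v₀ + at → t = (0 − 58.0) / -9.8 = 5.92 s
v² = v₀² + 2aΔx → Δx = (0² − 58.0²)/(2·-9.8) = 172 m
Maximum height = 116 + 172 = 288 m

288 m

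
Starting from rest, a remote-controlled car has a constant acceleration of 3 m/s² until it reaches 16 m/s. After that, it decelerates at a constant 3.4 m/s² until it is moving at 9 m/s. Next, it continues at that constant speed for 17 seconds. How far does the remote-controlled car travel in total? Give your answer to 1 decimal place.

221.4 m

Phase 1 (accelerating): v₀ = 0 m/s, a = 3 m/s².
v = v₀ + at → t = (16 − 0) / 3 = 5.33 s
v² = v₀² + 2aΔx → Δx = (16² − 0²)/(2·3) = 42.7 m

Phase 2 (decelerating): v₀ = 16.0 m/s, a = -3.4 m/s².
v = v₀ + at → t = (9 − 16.0) / -3.4 = 2.06 s
v² = v₀² + 2aΔx → Δx = (9² − 16.0²)/(2·-3.4) = 25.7 m

Phase 3 (constant speed): v₀ = 9.00 m/s, a = 0 m/s².
v = v₀ + at = 9.00 + (0)(17) = 9.00 m/s
Δx = v₀t + ½at² = 9.00·17 + 0.5·0·17² = 153 m
Total distance = 42.7 + 25.7 + 153 = 221 m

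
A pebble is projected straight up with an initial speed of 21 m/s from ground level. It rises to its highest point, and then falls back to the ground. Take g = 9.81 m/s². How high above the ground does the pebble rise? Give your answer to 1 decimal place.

Phase 1 (rising): v₀ = 21.0 m/s, a = -9.81 m/s².
v = v₀ + at → t = (0 − 21.0) / -9.81 = 2.14 s
v² = v₀² + 2aΔx → Δx = (0² − 21.0²)/(2·-9.81) = 22.5 m
Maximum height = 22.5 m

22.5 m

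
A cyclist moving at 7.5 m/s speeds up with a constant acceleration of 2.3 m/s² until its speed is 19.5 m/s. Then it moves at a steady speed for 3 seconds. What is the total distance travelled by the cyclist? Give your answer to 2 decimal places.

128.93 m

Phase 1 (accelerating): v₀ = 7.50 m/s, a = 2.3 m/s².
v = v₀ + at → t = (19.5 − 7.50) / 2.3 = 5.22 s
v² = v₀² + 2aΔx → Δx = (19.5² − 7.50²)/(2·2.3) = 70.4 m

Phase 2 (constant speed): v₀ = 19.5 m/s, a = 0 m/s².
v = v₀ + at = 19.5 + (0)(3) = 19.5 m/s
Δx = v₀t + ½at² = 19.5·3 + 0.5·0·3² = 58.5 m
Total distance = 70.4 + 58.5 = 129 m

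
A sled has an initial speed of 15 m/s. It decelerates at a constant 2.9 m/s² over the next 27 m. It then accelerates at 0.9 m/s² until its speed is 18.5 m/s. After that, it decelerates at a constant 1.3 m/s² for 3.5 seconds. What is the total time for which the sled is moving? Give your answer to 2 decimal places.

Phase 1 (decelerating): v₀ = 15.0 m/s, a = -2.9 m/s².
v² = v₀² + 2aΔx = 15.0² + 2·-2.9·27 = 68.4 → v = 8.27 m/s
t = (v − v₀)/a = (8.27 − 15.0)/-2.9 = 2.32 s

Phase 2 (accelerating): v₀ = 8.27 m/s, a = 0.9 m/s².
v = v₀ + at → t = (18.5 − 8.27) / 0.9 = 11.4 s
v² = v₀² + 2aΔx → Δx = (18.5² − 8.27²)/(2·0.9) = 152 m

Phase 3 (decelerating): v₀ = 18.5 m/s, a = -1.3 m/s².
v = v₀ + at = 18.5 + (-1.3)(3.5) = 13.9 m/s
Δx = v₀t + ½at² = 18.5·3.5 + 0.5·-1.3·3.5² = 56.8 m
Total time = 2.32 + 11.4 + 3.50 = 17.2 s

17.19 s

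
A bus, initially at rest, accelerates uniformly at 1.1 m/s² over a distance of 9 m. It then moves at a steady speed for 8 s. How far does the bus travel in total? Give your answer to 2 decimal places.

44.60 m

Phase 1 (accelerating): v₀ = 0 m/s, a = 1.1 m/s².
v² = v₀² + 2aΔx = 0² + 2·1.1·9 = 19.8 → v = 4.45 m/s
t = (v − v₀)/a = (4.45 − 0)/1.1 = 4.05 s

Phase 2 (constant speed): v₀ = 4.45 m/s, a = 0 m/s².
v = v₀ + at = 4.45 + (0)(8) = 4.45 m/s
Δx = v₀t + ½at² = 4.45·8 + 0.5·0·8² = 35.6 m
Total distance = 9.00 + 35.6 = 44.6 m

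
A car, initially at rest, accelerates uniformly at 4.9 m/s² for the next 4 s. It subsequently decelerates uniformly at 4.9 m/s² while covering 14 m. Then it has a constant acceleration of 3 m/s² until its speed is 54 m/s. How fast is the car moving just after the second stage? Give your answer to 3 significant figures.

15.7 m/s

Phase 1 (accelerating): v₀ = 0 m/s, a = 4.9 m/s².
v = v₀ + at = 0 + (4.9)(4) = 19.6 m/s
Δx = v₀t + ½at² = 0·4 + 0.5·4.9·4² = 39.2 m

Phase 2 (decelerating): v₀ = 19.6 m/s, a = -4.9 m/s².
v² = v₀² + 2aΔx = 19.6² + 2·-4.9·14 = 247 → v = 15.7 m/s
t = (v − v₀)/a = (15.7 − 19.6)/-4.9 = 0.793 s
Speed at end of phase 2 = 15.7 m/s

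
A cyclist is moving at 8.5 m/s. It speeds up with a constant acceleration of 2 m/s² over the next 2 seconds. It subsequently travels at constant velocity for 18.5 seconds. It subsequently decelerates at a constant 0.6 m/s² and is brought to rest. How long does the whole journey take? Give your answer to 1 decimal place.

41.3 s

Phase 1 (accelerating): v₀ = 8.50 m/s, a = 2 m/s².
v = v₀ + at = 8.50 + (2)(2) = 12.5 m/s
Δx = v₀t + ½at² = 8.50·2 + 0.5·2·2² = 21.0 m

Phase 2 (constant speed): v₀ = 12.5 m/s, a = 0 m/s².
v = v₀ + at = 12.5 + (0)(18.5) = 12.5 m/s
Δx = v₀t + ½at² = 12.5·18.5 + 0.5·0·18.5² = 231 m

Phase 3 (decelerating): v₀ = 12.5 m/s, a = -0.6 m/s².
v = v₀ + at → t = (0 − 12.5) / -0.6 = 20.8 s
v² = v₀² + 2aΔx → Δx = (0² − 12.5²)/(2·-0.6) = 130 m
Total time = 2.00 + 18.5 + 20.8 = 41.3 s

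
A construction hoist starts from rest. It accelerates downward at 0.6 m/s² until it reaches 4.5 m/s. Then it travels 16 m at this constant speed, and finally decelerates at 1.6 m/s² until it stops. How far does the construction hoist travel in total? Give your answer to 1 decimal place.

Phase 1 (accelerating): v₀ = 0 m/s, a = 0.6 m/s².
v = v₀ + at → t = (4.5 − 0) / 0.6 = 7.50 s
v² = v₀² + 2aΔx → Δx = (4.5² − 0²)/(2·0.6) = 16.9 m

Phase 2 (constant speed): v₀ = 4.50 m/s, a = 0 m/s².
Constant speed: t = d/v = 16/4.50 = 3.56 s

Phase 3 (decelerating): v₀ = 4.50 m/s, a = -1.6 m/s².
v = v₀ + at → t = (0 − 4.50) / -1.6 = 2.81 s
v² = v₀² + 2aΔx → Δx = (0² − 4.50²)/(2·-1.6) = 6.33 m
Total distance = 16.9 + 16.0 + 6.33 = 39.2 m

39.2 m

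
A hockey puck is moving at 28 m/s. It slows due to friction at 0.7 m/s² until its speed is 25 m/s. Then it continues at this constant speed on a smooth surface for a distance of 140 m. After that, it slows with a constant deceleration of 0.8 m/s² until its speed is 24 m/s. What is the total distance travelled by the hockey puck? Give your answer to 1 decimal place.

Phase 1 (decelerating): v₀ = 28.0 m/s, a = -0.7 m/s².
v = v₀ + at → t = (25 − 28.0) / -0.7 = 4.29 s
v² = v₀² + 2aΔx → Δx = (25² − 28.0²)/(2·-0.7) = 114 m

Phase 2 (constant speed): v₀ = 25.0 m/s, a = 0 m/s².
Constant speed: t = d/v = 140/25.0 = 5.60 s

Phase 3 (decelerating): v₀ = 25.0 m/s, a = -0.8 m/s².
v = v₀ + at → t = (24 − 25.0) / -0.8 = 1.25 s
v² = v₀² + 2aΔx → Δx = (24² − 25.0²)/(2·-0.8) = 30.6 m
Total distance = 114 + 140 + 30.6 = 284 m

284.2 m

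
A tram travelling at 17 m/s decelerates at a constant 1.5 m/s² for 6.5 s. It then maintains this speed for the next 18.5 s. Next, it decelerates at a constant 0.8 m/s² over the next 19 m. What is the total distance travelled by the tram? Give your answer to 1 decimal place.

231.9 m

Phase 1 (decelerating): v₀ = 17.0 m/s, a = -1.5 m/s².
v = v₀ + at = 17.0 + (-1.5)(6.5) = 7.25 m/s
Δx = v₀t + ½at² = 17.0·6.5 + 0.5·-1.5·6.5² = 78.8 m

Phase 2 (constant speed): v₀ = 7.25 m/s, a = 0 m/s².
v = v₀ + at = 7.25 + (0)(18.5) = 7.25 m/s
Δx = v₀t + ½at² = 7.25·18.5 + 0.5·0·18.5² = 134 m

Phase 3 (decelerating): v₀ = 7.25 m/s, a = -0.8 m/s².
v² = v₀² + 2aΔx = 7.25² + 2·-0.8·19 = 22.2 → v = 4.71 m/s
t = (v − v₀)/a = (4.71 − 7.25)/-0.8 = 3.18 s
Total distance = 78.8 + 134 + 19.0 = 232 m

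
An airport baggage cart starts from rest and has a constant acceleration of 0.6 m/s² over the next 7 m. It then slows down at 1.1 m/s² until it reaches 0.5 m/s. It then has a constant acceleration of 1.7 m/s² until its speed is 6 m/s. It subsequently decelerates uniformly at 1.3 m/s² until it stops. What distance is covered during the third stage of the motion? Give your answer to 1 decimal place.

10.5 m

Phase 1 (accelerating): v₀ = 0 m/s, a = 0.6 m/s².
v² = v₀² + 2aΔx = 0² + 2·0.6·7 = 8.40 → v = 2.90 m/s
t = (v − v₀)/a = (2.90 − 0)/0.6 = 4.83 s

Phase 2 (decelerating): v₀ = 2.90 m/s, a = -1.1 m/s².
v = v₀ + at → t = (0.5 − 2.90) / -1.1 = 2.18 s
v² = v₀² + 2aΔx → Δx = (0.5² − 2.90²)/(2·-1.1) = 3.70 m

Phase 3 (accelerating): v₀ = 0.500 m/s, a = 1.7 m/s².
v = v₀ + at → t = (6 − 0.500) / 1.7 = 3.24 s
v² = v₀² + 2aΔx → Δx = (6² − 0.500²)/(2·1.7) = 10.5 m
Distance in phase 3 = 10.5 m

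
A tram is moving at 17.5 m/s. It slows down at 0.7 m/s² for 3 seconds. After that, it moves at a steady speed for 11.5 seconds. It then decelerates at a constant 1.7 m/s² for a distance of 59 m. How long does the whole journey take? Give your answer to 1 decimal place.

20.0 s

Phase 1 (decelerating): v₀ = 17.5 m/s, a = -0.7 m/s².
v = v₀ + at = 17.5 + (-0.7)(3) = 15.4 m/s
Δx = v₀t + ½at² = 17.5·3 + 0.5·-0.7·3² = 49.4 m

Phase 2 (constant speed): v₀ = 15.4 m/s, a = 0 m/s².
v = v₀ + at = 15.4 + (0)(11.5) = 15.4 m/s
Δx = v₀t + ½at² = 15.4·11.5 + 0.5·0·11.5² = 177 m

Phase 3 (decelerating): v₀ = 15.4 m/s, a = -1.7 m/s².
v² = v₀² + 2aΔx = 15.4² + 2·-1.7·59 = 36.6 → v = 6.05 m/s
t = (v − v₀)/a = (6.05 − 15.4)/-1.7 = 5.50 s
Total time = 3.00 + 11.5 + 5.50 = 20.0 s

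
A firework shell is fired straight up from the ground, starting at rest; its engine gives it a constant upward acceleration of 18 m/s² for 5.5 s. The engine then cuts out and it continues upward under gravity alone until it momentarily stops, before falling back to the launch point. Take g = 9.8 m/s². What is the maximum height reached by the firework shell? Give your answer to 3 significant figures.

Phase 1 (powered ascent): v₀ = 0 m/s, a = 18 m/s².
v = v₀ + at = 0 + (18)(5.5) = 99.0 m/s
Δx = v₀t + ½at² = 0·5.5 + 0.5·18·5.5² = 272 m

Phase 2 (coasting upward): v₀ = 99.0 m/s, a = -9.8 m/s².
v = v₀ + at → t = (0 − 99.0) / -9.8 = 10.1 s
v² = v₀² + 2aΔx → Δx = (0² − 99.0²)/(2·-9.8) = 500 m
Maximum height = 272 + 500 = 772 m

772 m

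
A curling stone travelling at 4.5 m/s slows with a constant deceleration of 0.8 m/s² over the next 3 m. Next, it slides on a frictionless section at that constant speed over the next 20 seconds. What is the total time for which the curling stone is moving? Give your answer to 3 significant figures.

Phase 1 (decelerating): v₀ = 4.50 m/s, a = -0.8 m/s².
v² = v₀² + 2aΔx = 4.50² + 2·-0.8·3 = 15.4 → v = 3.93 m/s
t = (v − v₀)/a = (3.93 − 4.50)/-0.8 = 0.712 s

Phase 2 (constant speed): v₀ = 3.93 m/s, a = 0 m/s².
v = v₀ + at = 3.93 + (0)(20) = 3.93 m/s
Δx = v₀t + ½at² = 3.93·20 + 0.5·0·20² = 78.6 m
Total time = 0.712 + 20.0 = 20.7 s

20.7 s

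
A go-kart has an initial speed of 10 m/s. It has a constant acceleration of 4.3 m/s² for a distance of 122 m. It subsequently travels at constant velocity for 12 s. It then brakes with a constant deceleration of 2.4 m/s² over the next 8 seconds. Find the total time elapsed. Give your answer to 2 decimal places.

25.56 s

Phase 1 (accelerating): v₀ = 10.0 m/s, a = 4.3 m/s².
v² = v₀² + 2aΔx = 10.0² + 2·4.3·122 = 1150 → v = 33.9 m/s
t = (v − v₀)/a = (33.9 − 10.0)/4.3 = 5.56 s

Phase 2 (constant speed): v₀ = 33.9 m/s, a = 0 m/s².
v = v₀ + at = 33.9 + (0)(12) = 33.9 m/s
Δx = v₀t + ½at² = 33.9·12 + 0.5·0·12² = 407 m

Phase 3 (decelerating): v₀ = 33.9 m/s, a = -2.4 m/s².
v = v₀ + at = 33.9 + (-2.4)(8) = 14.7 m/s
Δx = v₀t + ½at² = 33.9·8 + 0.5·-2.4·8² = 194 m
Total time = 5.56 + 12.0 + 8.00 = 25.6 s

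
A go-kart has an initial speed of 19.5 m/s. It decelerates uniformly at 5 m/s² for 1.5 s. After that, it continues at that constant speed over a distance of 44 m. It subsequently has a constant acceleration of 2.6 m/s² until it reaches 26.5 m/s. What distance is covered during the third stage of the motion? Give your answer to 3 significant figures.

107 m

Phase 1 (decelerating): v₀ = 19.5 m/s, a = -5 m/s².
v = v₀ + at = 19.5 + (-5)(1.5) = 12.0 m/s
Δx = v₀t + ½at² = 19.5·1.5 + 0.5·-5·1.5² = 23.6 m

Phase 2 (constant speed): v₀ = 12.0 m/s, a = 0 m/s².
Constant speed: t = d/v = 44/12.0 = 3.67 s

Phase 3 (accelerating): v₀ = 12.0 m/s, a = 2.6 m/s².
v = v₀ + at → t = (26.5 − 12.0) / 2.6 = 5.58 s
v² = v₀² + 2aΔx → Δx = (26.5² − 12.0²)/(2·2.6) = 107 m
Distance in phase 3 = 107 m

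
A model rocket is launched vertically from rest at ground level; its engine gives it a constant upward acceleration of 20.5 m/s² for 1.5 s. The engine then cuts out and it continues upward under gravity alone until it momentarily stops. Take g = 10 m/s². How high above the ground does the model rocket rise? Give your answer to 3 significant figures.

Phase 1 (powered ascent): v₀ = 0 m/s, a = 20.5 m/s².
v = v₀ + at = 0 + (20.5)(1.5) = 30.8 m/s
Δx = v₀t + ½at² = 0·1.5 + 0.5·20.5·1.5² = 23.1 m

Phase 2 (coasting upward): v₀ = 30.8 m/s, a = -10 m/s².
v = v₀ + at → t = (0 − 30.8) / -10 = 3.08 s
v² = v₀² + 2aΔx → Δx = (0² − 30.8²)/(2·-10) = 47.3 m
Maximum height = 23.1 + 47.3 = 70.3 m

70.3 m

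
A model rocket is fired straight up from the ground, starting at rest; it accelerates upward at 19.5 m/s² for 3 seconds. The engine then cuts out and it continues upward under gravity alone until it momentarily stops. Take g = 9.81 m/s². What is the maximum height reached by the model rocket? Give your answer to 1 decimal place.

262.2 m

Phase 1 (powered ascent): v₀ = 0 m/s, a = 19.5 m/s².
v = v₀ + at = 0 + (19.5)(3) = 58.5 m/s
Δx = v₀t + ½at² = 0·3 + 0.5·19.5·3² = 87.8 m

Phase 2 (coasting upward): v₀ = 58.5 m/s, a = -9.81 m/s².
v = v₀ + at → t = (0 − 58.5) / -9.81 = 5.96 s
v² = v₀² + 2aΔx → Δx = (0² − 58.5²)/(2·-9.81) = 174 m
Maximum height = 87.8 + 174 = 262 m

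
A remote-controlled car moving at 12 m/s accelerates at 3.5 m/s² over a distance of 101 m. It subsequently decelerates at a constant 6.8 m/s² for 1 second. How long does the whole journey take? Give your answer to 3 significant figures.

Phase 1 (accelerating): v₀ = 12.0 m/s, a = 3.5 m/s².
v² = v₀² + 2aΔx = 12.0² + 2·3.5·101 = 851 → v = 29.2 m/s
t = (v − v₀)/a = (29.2 − 12.0)/3.5 = 4.91 s

Phase 2 (decelerating): v₀ = 29.2 m/s, a = -6.8 m/s².
v = v₀ + at = 29.2 + (-6.8)(1) = 22.4 m/s
Δx = v₀t + ½at² = 29.2·1 + 0.5·-6.8·1² = 25.8 m
Total time = 4.91 + 1.00 = 5.91 s

5.91 s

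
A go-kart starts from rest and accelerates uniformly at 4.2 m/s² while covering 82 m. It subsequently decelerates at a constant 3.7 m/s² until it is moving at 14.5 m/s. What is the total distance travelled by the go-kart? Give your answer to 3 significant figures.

147 m

Phase 1 (accelerating): v₀ = 0 m/s, a = 4.2 m/s².
v² = v₀² + 2aΔx = 0² + 2·4.2·82 = 689 → v = 26.2 m/s
t = (v − v₀)/a = (26.2 − 0)/4.2 = 6.25 s

Phase 2 (decelerating): v₀ = 26.2 m/s, a = -3.7 m/s².
v = v₀ + at → t = (14.5 − 26.2) / -3.7 = 3.17 s
v² = v₀² + 2aΔx → Δx = (14.5² − 26.2²)/(2·-3.7) = 64.7 m
Total distance = 82.0 + 64.7 = 147 m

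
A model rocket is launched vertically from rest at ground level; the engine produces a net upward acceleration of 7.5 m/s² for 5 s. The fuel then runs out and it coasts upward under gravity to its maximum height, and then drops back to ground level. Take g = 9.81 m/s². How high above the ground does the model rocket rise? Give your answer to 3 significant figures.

165 m

Phase 1 (powered ascent): v₀ = 0 m/s, a = 7.5 m/s².
v = v₀ + at = 0 + (7.5)(5) = 37.5 m/s
Δx = v₀t + ½at² = 0·5 + 0.5·7.5·5² = 93.8 m

Phase 2 (coasting upward): v₀ = 37.5 m/s, a = -9.81 m/s².
v = v₀ + at → t = (0 − 37.5) / -9.81 = 3.82 s
v² = v₀² + 2aΔx → Δx = (0² − 37.5²)/(2·-9.81) = 71.7 m
Maximum height = 93.8 + 71.7 = 165 m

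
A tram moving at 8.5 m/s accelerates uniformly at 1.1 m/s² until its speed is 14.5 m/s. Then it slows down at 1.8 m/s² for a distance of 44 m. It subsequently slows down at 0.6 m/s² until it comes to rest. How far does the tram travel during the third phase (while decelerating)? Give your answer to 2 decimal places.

43.21 m

Phase 1 (accelerating): v₀ = 8.50 m/s, a = 1.1 m/s².
v = v₀ + at → t = (14.5 − 8.50) / 1.1 = 5.45 s
v² = v₀² + 2aΔx → Δx = (14.5² − 8.50²)/(2·1.1) = 62.7 m

Phase 2 (decelerating): v₀ = 14.5 m/s, a = -1.8 m/s².
v² = v₀² + 2aΔx = 14.5² + 2·-1.8·44 = 51.8 → v = 7.20 m/s
t = (v − v₀)/a = (7.20 − 14.5)/-1.8 = 4.06 s

Phase 3 (decelerating): v₀ = 7.20 m/s, a = -0.6 m/s².
v = v₀ + at → t = (0 − 7.20) / -0.6 = 12.0 s
v² = v₀² + 2aΔx → Δx = (0² − 7.20²)/(2·-0.6) = 43.2 m
Distance in phase 3 = 43.2 m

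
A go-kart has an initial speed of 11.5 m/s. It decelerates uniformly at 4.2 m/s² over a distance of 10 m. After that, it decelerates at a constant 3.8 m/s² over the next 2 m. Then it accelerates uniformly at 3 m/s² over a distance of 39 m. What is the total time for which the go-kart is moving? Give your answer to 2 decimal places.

Phase 1 (decelerating): v₀ = 11.5 m/s, a = -4.2 m/s².
v² = v₀² + 2aΔx = 11.5² + 2·-4.2·10 = 48.2 → v = 6.95 m/s
t = (v − v₀)/a = (6.95 − 11.5)/-4.2 = 1.08 s

Phase 2 (decelerating): v₀ = 6.95 m/s, a = -3.8 m/s².
v² = v₀² + 2aΔx = 6.95² + 2·-3.8·2 = 33.0 → v = 5.75 m/s
t = (v − v₀)/a = (5.75 − 6.95)/-3.8 = 0.315 s

Phase 3 (accelerating): v₀ = 5.75 m/s, a = 3 m/s².
v² = v₀² + 2aΔx = 5.75² + 2·3·39 = 267 → v = 16.3 m/s
t = (v − v₀)/a = (16.3 − 5.75)/3 = 3.53 s
Total time = 1.08 + 0.315 + 3.53 = 4.93 s

4.93 s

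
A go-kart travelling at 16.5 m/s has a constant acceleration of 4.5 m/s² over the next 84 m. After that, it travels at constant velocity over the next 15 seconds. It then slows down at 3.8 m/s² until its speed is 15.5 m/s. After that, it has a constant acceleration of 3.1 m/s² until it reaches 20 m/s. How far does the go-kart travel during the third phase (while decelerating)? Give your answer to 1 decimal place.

Phase 1 (accelerating): v₀ = 16.5 m/s, a = 4.5 m/s².
v² = v₀² + 2aΔx = 16.5² + 2·4.5·84 = 1030 → v = 32.1 m/s
t = (v − v₀)/a = (32.1 − 16.5)/4.5 = 3.46 s

Phase 2 (constant speed): v₀ = 32.1 m/s, a = 0 m/s².
v = v₀ + at = 32.1 + (0)(15) = 32.1 m/s
Δx = v₀t + ½at² = 32.1·15 + 0.5·0·15² = 481 m

Phase 3 (decelerating): v₀ = 32.1 m/s, a = -3.8 m/s².
v = v₀ + at → t = (15.5 − 32.1) / -3.8 = 4.36 s
v² = v₀² + 2aΔx → Δx = (15.5² − 32.1²)/(2·-3.8) = 104 m
Distance in phase 3 = 104 m

103.7 m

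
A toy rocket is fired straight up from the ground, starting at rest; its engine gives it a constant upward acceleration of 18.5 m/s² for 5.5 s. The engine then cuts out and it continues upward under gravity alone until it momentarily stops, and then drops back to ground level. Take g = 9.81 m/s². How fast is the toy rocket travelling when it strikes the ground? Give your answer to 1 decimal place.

125.9 m/s

Phase 1 (powered ascent): v₀ = 0 m/s, a = 18.5 m/s².
v = v₀ + at = 0 + (18.5)(5.5) = 102 m/s
Δx = v₀t + ½at² = 0·5.5 + 0.5·18.5·5.5² = 280 m

Phase 2 (coasting upward): v₀ = 102 m/s, a = -9.81 m/s².
v = v₀ + at → t = (0 − 102) / -9.81 = 10.4 s
v² = v₀² + 2aΔx → Δx = (0² − 102²)/(2·-9.81) = 528 m

Phase 3 (free fall): v₀ = 0 m/s, a = -9.81 m/s².
Falls 807 m from rest: t = √(2·807/9.81) = 12.8 s; v = g·t = 126 m/s.
Impact speed = 126 m/s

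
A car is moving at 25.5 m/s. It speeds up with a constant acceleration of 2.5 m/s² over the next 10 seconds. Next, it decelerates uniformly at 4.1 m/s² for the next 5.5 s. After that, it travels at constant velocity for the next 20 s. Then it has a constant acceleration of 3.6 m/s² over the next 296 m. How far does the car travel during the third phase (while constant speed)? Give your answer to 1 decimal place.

559.0 m

Phase 1 (accelerating): v₀ = 25.5 m/s, a = 2.5 m/s².
v = v₀ + at = 25.5 + (2.5)(10) = 50.5 m/s
Δx = v₀t + ½at² = 25.5·10 + 0.5·2.5·10² = 380 m

Phase 2 (decelerating): v₀ = 50.5 m/s, a = -4.1 m/s².
v = v₀ + at = 50.5 + (-4.1)(5.5) = 28.0 m/s
Δx = v₀t + ½at² = 50.5·5.5 + 0.5·-4.1·5.5² = 216 m

Phase 3 (constant speed): v₀ = 28.0 m/s, a = 0 m/s².
v = v₀ + at = 28.0 + (0)(20) = 28.0 m/s
Δx = v₀t + ½at² = 28.0·20 + 0.5·0·20² = 559 m
Distance in phase 3 = 559 m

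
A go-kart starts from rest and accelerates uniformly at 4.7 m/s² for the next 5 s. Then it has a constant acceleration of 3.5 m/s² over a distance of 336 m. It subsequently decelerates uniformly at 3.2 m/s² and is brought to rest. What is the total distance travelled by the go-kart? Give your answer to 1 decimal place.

848.5 m

Phase 1 (accelerating): v₀ = 0 m/s, a = 4.7 m/s².
v = v₀ + at = 0 + (4.7)(5) = 23.5 m/s
Δx = v₀t + ½at² = 0·5 + 0.5·4.7·5² = 58.8 m

Phase 2 (accelerating): v₀ = 23.5 m/s, a = 3.5 m/s².
v² = v₀² + 2aΔx = 23.5² + 2·3.5·336 = 2900 → v = 53.9 m/s
t = (v − v₀)/a = (53.9 − 23.5)/3.5 = 8.68 s

Phase 3 (decelerating): v₀ = 53.9 m/s, a = -3.2 m/s².
v = v₀ + at → t = (0 − 53.9) / -3.2 = 16.8 s
v² = v₀² + 2aΔx → Δx = (0² − 53.9²)/(2·-3.2) = 454 m
Total distance = 58.8 + 336 + 454 = 849 m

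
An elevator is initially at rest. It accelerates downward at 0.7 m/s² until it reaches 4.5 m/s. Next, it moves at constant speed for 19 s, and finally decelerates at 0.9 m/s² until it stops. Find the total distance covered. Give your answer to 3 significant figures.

Phase 1 (accelerating): v₀ = 0 m/s, a = 0.7 m/s².
v = v₀ + at → t = (4.5 − 0) / 0.7 = 6.43 s
v² = v₀² + 2aΔx → Δx = (4.5² − 0²)/(2·0.7) = 14.5 m

Phase 2 (constant speed): v₀ = 4.50 m/s, a = 0 m/s².
v = v₀ + at = 4.50 + (0)(19) = 4.50 m/s
Δx = v₀t + ½at² = 4.50·19 + 0.5·0·19² = 85.5 m

Phase 3 (decelerating): v₀ = 4.50 m/s, a = -0.9 m/s².
v = v₀ + at → t = (0 − 4.50) / -0.9 = 5.00 s
v² = v₀² + 2aΔx → Δx = (0² − 4.50²)/(2·-0.9) = 11.2 m
Total distance = 14.5 + 85.5 + 11.2 = 111 m

111 m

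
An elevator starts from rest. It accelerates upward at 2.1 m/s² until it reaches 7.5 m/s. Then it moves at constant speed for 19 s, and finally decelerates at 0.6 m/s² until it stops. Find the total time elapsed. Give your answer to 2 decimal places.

35.07 s

Phase 1 (accelerating): v₀ = 0 m/s, a = 2.1 m/s².
v = v₀ + at → t = (7.5 − 0) / 2.1 = 3.57 s
v² = v₀² + 2aΔx → Δx = (7.5² − 0²)/(2·2.1) = 13.4 m

Phase 2 (constant speed): v₀ = 7.50 m/s, a = 0 m/s².
v = v₀ + at = 7.50 + (0)(19) = 7.50 m/s
Δx = v₀t + ½at² = 7.50·19 + 0.5·0·19² = 142 m

Phase 3 (decelerating): v₀ = 7.50 m/s, a = -0.6 m/s².
v = v₀ + at → t = (0 − 7.50) / -0.6 = 12.5 s
v² = v₀² + 2aΔx → Δx = (0² − 7.50²)/(2·-0.6) = 46.9 m
Total time = 3.57 + 19.0 + 12.5 = 35.1 s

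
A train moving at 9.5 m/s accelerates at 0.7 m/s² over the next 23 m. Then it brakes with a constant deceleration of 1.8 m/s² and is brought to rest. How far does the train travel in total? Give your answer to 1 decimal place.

57.0 m

Phase 1 (accelerating): v₀ = 9.50 m/s, a = 0.7 m/s².
v² = v₀² + 2aΔx = 9.50² + 2·0.7·23 = 122 → v = 11.1 m/s
t = (v − v₀)/a = (11.1 − 9.50)/0.7 = 2.24 s

Phase 2 (decelerating): v₀ = 11.1 m/s, a = -1.8 m/s².
v = v₀ + at → t = (0 − 11.1) / -1.8 = 6.15 s
v² = v₀² + 2aΔx → Δx = (0² − 11.1²)/(2·-1.8) = 34.0 m
Total distance = 23.0 + 34.0 = 57.0 m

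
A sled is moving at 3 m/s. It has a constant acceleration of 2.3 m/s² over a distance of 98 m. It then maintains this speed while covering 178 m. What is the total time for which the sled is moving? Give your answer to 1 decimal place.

16.3 s

Phase 1 (accelerating): v₀ = 3.00 m/s, a = 2.3 m/s².
v² = v₀² + 2aΔx = 3.00² + 2·2.3·98 = 460 → v = 21.4 m/s
t = (v − v₀)/a = (21.4 − 3.00)/2.3 = 8.02 s

Phase 2 (constant speed): v₀ = 21.4 m/s, a = 0 m/s².
Constant speed: t = d/v = 178/21.4 = 8.30 s
Total time = 8.02 + 8.30 = 16.3 s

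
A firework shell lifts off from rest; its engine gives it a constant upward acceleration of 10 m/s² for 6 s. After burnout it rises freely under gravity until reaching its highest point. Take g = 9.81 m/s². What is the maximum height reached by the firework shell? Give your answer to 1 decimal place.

Phase 1 (powered ascent): v₀ = 0 m/s, a = 10 m/s².
v = v₀ + at = 0 + (10)(6) = 60.0 m/s
Δx = v₀t + ½at² = 0·6 + 0.5·10·6² = 180 m

Phase 2 (coasting upward): v₀ = 60.0 m/s, a = -9.81 m/s².
v = v₀ + at → t = (0 − 60.0) / -9.81 = 6.12 s
v² = v₀² + 2aΔx → Δx = (0² − 60.0²)/(2·-9.81) = 183 m
Maximum height = 180 + 183 = 363 m

363.5 m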